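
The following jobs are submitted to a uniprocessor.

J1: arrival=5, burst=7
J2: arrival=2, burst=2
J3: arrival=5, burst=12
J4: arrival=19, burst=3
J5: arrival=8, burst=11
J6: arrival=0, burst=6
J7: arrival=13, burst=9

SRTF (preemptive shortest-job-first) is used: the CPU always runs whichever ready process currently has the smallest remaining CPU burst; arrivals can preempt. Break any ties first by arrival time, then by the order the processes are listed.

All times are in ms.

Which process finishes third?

Gantt: | J6 0-2 | J2 2-4 | J6 4-8 | J1 8-15 | J7 15-19 | J4 19-22 | J7 22-27 | J5 27-38 | J3 38-50 |
Completion: J1=15  J2=4  J3=50  J4=22  J5=38  J6=8  J7=27
Turnaround (C−A): J1=10  J2=2  J3=45  J4=3  J5=30  J6=8  J7=14
Finish order: J2 → J6 → J1 → J4 → J7 → J5 → J3

J1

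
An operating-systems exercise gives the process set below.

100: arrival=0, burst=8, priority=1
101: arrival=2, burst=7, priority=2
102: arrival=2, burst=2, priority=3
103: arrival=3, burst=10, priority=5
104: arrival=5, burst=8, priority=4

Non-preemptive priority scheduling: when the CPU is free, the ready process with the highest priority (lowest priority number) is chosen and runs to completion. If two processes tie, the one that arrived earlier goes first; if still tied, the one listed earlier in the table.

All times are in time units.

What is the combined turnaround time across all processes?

88

Schedule: | 100 0-8 | 101 8-15 | 102 15-17 | 104 17-25 | 103 25-35 |
Completion: 100=8  101=15  102=17  103=35  104=25
Turnaround = completion − arrival: 100=8, 101=13, 102=15, 103=32, 104=20
Total turnaround = 8 + 13 + 15 + 32 + 20 = 88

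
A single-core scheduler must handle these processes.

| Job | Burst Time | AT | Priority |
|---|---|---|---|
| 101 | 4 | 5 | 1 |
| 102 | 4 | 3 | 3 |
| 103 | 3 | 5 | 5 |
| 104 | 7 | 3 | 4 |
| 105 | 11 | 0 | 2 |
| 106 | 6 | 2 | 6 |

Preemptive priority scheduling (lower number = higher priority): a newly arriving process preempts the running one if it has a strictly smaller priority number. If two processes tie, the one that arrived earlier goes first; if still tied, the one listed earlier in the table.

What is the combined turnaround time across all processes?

Gantt: | 105 0-5 | 101 5-9 | 105 9-15 | 102 15-19 | 104 19-26 | 103 26-29 | 106 29-35 |
Completion: 101=9  102=19  103=29  104=26  105=15  106=35
Turnaround (C−A): 101=4  102=16  103=24  104=23  105=15  106=33
Turnaround = completion − arrival: 101=4, 102=16, 103=24, 104=23, 105=15, 106=33
Total turnaround = 4 + 16 + 24 + 23 + 15 + 33 = 115

115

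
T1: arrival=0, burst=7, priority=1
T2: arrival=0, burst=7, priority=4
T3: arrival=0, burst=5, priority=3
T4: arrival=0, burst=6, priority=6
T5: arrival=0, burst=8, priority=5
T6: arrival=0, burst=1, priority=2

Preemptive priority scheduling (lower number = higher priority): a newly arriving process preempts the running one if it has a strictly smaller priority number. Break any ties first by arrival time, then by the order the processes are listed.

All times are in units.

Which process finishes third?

Schedule: | T1 0-7 | T6 7-8 | T3 8-13 | T2 13-20 | T5 20-28 | T4 28-34 |
Completion: T1=7  T2=20  T3=13  T4=34  T5=28  T6=8
Finish order: T1 → T6 → T3 → T2 → T5 → T4

T3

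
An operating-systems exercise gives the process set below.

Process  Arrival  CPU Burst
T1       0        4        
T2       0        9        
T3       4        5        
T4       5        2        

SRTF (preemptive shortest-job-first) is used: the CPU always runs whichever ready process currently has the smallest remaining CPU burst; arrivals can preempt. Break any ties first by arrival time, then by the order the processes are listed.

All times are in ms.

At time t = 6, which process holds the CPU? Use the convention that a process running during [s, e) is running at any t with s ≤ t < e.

Gantt: | T1 0-4 | T3 4-5 | T4 5-7 | T3 7-11 | T2 11-20 |
Completion: T1=4  T2=20  T3=11  T4=7

T4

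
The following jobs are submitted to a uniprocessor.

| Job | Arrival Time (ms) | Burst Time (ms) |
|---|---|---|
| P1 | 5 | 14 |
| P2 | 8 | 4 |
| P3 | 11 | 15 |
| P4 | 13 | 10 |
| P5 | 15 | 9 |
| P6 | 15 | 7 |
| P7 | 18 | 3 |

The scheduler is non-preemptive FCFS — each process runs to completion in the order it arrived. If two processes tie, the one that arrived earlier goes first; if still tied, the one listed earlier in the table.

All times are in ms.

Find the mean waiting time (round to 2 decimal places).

Gantt: | idle 0-5 | P1 5-19 | P2 19-23 | P3 23-38 | P4 38-48 | P5 48-57 | P6 57-64 | P7 64-67 |
Completion: P1=19  P2=23  P3=38  P4=48  P5=57  P6=64  P7=67
Waiting times: P1=0, P2=11, P3=12, P4=25, P5=33, P6=42, P7=46
Average waiting = (0+11+12+25+33+42+46) / 7 = 169/7 = 24.14

24.14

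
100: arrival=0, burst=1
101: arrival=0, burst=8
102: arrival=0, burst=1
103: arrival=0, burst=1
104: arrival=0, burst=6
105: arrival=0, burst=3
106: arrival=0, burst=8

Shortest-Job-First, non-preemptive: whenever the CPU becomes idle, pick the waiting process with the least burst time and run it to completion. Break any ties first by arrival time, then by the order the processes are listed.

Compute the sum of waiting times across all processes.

44

Gantt: | 100 0-1 | 102 1-2 | 103 2-3 | 105 3-6 | 104 6-12 | 101 12-20 | 106 20-28 |
Completion: 100=1  101=20  102=2  103=3  104=12  105=6  106=28
Waiting = turnaround − burst: 100=0, 101=12, 102=1, 103=2, 104=6, 105=3, 106=20
Total waiting = 0 + 12 + 1 + 2 + 6 + 3 + 20 = 44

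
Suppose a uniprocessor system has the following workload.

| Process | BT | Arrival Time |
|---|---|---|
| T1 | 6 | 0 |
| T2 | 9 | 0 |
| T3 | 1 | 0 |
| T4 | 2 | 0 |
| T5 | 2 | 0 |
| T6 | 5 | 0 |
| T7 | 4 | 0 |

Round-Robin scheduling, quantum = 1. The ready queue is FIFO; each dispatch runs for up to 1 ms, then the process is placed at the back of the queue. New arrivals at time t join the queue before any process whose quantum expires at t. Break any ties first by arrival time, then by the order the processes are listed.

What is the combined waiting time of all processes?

Schedule: | T1 0-1 | T2 1-2 | T3 2-3 | T4 3-4 | T5 4-5 | T6 5-6 | T7 6-7 | T1 7-8 | T2 8-9 | T4 9-10 | T5 10-11 | T6 11-12 | T7 12-13 | T1 13-14 | T2 14-15 | T6 15-16 | T7 16-17 | T1 17-18 | T2 18-19 | T6 19-20 | T7 20-21 | T1 21-22 | T2 22-23 | T6 23-24 | T1 24-25 | T2 25-29 |
Completion: T1=25  T2=29  T3=3  T4=10  T5=11  T6=24  T7=21
Turnaround (C−A): T1=25  T2=29  T3=3  T4=10  T5=11  T6=24  T7=21
Waiting = turnaround − burst: T1=19, T2=20, T3=2, T4=8, T5=9, T6=19, T7=17
Total waiting = 19 + 20 + 2 + 8 + 9 + 19 + 17 = 94

94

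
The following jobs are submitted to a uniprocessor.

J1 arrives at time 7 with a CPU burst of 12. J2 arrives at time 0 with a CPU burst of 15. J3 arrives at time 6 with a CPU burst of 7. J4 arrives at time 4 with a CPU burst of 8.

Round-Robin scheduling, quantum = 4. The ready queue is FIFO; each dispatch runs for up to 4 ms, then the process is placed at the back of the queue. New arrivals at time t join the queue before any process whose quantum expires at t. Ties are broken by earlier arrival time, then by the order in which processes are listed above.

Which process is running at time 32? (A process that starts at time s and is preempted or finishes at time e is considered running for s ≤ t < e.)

Gantt: | J2 0-4 | J4 4-8 | J2 8-12 | J3 12-16 | J1 16-20 | J4 20-24 | J2 24-28 | J3 28-31 | J1 31-35 | J2 35-38 | J1 38-42 |
Completion: J1=42  J2=38  J3=31  J4=24
Turnaround (C−A): J1=35  J2=38  J3=25  J4=20

J1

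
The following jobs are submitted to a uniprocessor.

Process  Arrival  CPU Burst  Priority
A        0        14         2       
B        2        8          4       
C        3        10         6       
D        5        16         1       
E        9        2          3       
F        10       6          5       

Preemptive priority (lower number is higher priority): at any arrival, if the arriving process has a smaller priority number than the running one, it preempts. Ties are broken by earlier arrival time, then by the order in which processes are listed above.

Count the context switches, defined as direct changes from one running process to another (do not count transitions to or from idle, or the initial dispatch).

6

Gantt: | A 0-5 | D 5-21 | A 21-30 | E 30-32 | B 32-40 | F 40-46 | C 46-56 |
Completion: A=30  B=40  C=56  D=21  E=32  F=46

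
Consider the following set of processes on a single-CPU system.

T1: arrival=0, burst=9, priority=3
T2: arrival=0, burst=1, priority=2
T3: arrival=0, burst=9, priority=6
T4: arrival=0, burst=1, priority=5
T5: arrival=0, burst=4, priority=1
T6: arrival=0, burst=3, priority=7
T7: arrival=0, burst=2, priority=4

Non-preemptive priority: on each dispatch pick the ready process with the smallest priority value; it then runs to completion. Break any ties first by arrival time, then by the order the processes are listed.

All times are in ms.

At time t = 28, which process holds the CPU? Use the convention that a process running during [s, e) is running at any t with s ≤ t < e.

T6

Gantt: | T5 0-4 | T2 4-5 | T1 5-14 | T7 14-16 | T4 16-17 | T3 17-26 | T6 26-29 |
Completion: T1=14  T2=5  T3=26  T4=17  T5=4  T6=29  T7=16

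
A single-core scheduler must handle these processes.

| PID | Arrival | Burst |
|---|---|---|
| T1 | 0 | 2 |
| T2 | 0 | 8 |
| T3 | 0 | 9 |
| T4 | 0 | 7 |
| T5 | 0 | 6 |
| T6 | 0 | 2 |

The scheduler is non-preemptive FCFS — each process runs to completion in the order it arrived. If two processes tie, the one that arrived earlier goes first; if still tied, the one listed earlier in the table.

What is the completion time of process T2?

10

Gantt: | T1 0-2 | T2 2-10 | T3 10-19 | T4 19-26 | T5 26-32 | T6 32-34 |
Completion: T1=2  T2=10  T3=19  T4=26  T5=32  T6=34
Turnaround (C−A): T1=2  T2=10  T3=19  T4=26  T5=32  T6=34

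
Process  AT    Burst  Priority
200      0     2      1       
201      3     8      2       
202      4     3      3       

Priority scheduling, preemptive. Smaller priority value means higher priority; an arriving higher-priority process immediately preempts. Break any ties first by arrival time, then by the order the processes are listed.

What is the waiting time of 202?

7

Timeline: | 200 0-2 | idle 2-3 | 201 3-11 | 202 11-14 |
Completion: 200=2  201=11  202=14
Turnaround (C−A): 200=2  201=8  202=10
Waiting(202) = turnaround − burst = 10 − 3 = 7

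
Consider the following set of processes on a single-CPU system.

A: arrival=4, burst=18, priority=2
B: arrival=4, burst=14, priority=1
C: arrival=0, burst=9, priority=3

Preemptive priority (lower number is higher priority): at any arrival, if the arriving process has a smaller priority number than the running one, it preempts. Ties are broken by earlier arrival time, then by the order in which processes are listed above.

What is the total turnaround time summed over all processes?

87

Gantt: | C 0-4 | B 4-18 | A 18-36 | C 36-41 |
Completion: A=36  B=18  C=41
Turnaround (C−A): A=32  B=14  C=41
Turnaround = completion − arrival: A=32, B=14, C=41
Total turnaround = 32 + 14 + 41 = 87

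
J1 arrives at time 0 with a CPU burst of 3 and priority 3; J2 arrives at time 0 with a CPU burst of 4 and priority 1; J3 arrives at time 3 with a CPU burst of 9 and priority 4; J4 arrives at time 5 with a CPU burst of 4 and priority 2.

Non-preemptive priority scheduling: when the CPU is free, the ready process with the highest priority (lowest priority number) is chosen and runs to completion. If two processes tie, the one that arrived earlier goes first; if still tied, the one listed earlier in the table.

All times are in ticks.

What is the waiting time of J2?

Schedule: | J2 0-4 | J1 4-7 | J4 7-11 | J3 11-20 |
Completion: J1=7  J2=4  J3=20  J4=11
Waiting(J2) = turnaround − burst = 4 − 4 = 0

0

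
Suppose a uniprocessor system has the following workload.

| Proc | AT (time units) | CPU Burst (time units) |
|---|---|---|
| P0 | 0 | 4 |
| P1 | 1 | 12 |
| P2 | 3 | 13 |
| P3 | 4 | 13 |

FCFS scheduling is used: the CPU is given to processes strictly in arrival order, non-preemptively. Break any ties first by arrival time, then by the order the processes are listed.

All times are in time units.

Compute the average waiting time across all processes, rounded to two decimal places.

Schedule: | P0 0-4 | P1 4-16 | P2 16-29 | P3 29-42 |
Completion: P0=4  P1=16  P2=29  P3=42
Turnaround (C−A): P0=4  P1=15  P2=26  P3=38
Waiting times: P0=0, P1=3, P2=13, P3=25
Average waiting = (0+3+13+25) / 4 = 41/4 = 10.25

10.25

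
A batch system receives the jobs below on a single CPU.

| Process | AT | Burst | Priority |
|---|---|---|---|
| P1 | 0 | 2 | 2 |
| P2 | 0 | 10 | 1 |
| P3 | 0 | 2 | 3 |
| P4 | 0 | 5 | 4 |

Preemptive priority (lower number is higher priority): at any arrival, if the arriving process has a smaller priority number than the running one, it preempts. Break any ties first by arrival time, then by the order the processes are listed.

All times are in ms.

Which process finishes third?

Timeline: | P2 0-10 | P1 10-12 | P3 12-14 | P4 14-19 |
Completion: P1=12  P2=10  P3=14  P4=19
Turnaround (C−A): P1=12  P2=10  P3=14  P4=19
Finish order: P2 → P1 → P3 → P4

P3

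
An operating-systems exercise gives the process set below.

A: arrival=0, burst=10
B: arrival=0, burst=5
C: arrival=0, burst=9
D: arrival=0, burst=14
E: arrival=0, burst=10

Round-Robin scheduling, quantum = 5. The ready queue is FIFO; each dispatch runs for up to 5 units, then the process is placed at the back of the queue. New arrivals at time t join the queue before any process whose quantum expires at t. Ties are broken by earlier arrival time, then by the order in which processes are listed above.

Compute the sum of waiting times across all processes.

118

Timeline: | A 0-5 | B 5-10 | C 10-15 | D 15-20 | E 20-25 | A 25-30 | C 30-34 | D 34-39 | E 39-44 | D 44-48 |
Completion: A=30  B=10  C=34  D=48  E=44
Waiting = turnaround − burst: A=20, B=5, C=25, D=34, E=34
Total waiting = 20 + 5 + 25 + 34 + 34 = 118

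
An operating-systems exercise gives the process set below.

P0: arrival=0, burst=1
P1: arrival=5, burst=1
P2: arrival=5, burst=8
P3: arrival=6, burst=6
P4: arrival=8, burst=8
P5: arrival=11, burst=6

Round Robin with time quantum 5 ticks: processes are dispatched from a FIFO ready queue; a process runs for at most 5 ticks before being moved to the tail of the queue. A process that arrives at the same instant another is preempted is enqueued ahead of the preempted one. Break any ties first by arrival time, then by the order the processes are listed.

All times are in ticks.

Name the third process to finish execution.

Schedule: | P0 0-1 | idle 1-5 | P1 5-6 | P2 6-11 | P3 11-16 | P4 16-21 | P5 21-26 | P2 26-29 | P3 29-30 | P4 30-33 | P5 33-34 |
Completion: P0=1  P1=6  P2=29  P3=30  P4=33  P5=34
Finish order: P0 → P1 → P2 → P3 → P4 → P5

P2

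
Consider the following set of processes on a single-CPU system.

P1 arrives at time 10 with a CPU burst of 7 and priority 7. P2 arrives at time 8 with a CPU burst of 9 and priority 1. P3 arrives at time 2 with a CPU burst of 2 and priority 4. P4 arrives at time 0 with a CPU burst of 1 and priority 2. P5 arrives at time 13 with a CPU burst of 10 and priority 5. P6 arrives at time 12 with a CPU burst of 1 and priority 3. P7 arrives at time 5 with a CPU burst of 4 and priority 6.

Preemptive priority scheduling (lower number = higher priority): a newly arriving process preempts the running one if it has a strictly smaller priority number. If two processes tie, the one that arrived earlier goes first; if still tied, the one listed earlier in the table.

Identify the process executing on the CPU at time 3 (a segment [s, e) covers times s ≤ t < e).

P3

Gantt: | P4 0-1 | idle 1-2 | P3 2-4 | idle 4-5 | P7 5-8 | P2 8-17 | P6 17-18 | P5 18-28 | P7 28-29 | P1 29-36 |
Completion: P1=36  P2=17  P3=4  P4=1  P5=28  P6=18  P7=29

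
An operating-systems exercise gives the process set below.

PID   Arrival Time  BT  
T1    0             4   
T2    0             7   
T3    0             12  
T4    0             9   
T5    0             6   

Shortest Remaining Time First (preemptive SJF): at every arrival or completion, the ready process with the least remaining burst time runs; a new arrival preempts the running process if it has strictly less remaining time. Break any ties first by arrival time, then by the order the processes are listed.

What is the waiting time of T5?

Timeline: | T1 0-4 | T5 4-10 | T2 10-17 | T4 17-26 | T3 26-38 |
Completion: T1=4  T2=17  T3=38  T4=26  T5=10
Turnaround (C−A): T1=4  T2=17  T3=38  T4=26  T5=10
Waiting(T5) = turnaround − burst = 10 − 6 = 4

4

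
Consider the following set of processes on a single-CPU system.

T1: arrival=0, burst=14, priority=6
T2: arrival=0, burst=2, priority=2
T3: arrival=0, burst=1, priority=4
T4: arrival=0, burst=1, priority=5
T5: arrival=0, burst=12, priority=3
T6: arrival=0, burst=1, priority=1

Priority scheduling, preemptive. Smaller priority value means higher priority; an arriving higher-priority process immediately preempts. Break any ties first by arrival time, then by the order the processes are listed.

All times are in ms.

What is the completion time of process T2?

Schedule: | T6 0-1 | T2 1-3 | T5 3-15 | T3 15-16 | T4 16-17 | T1 17-31 |
Completion: T1=31  T2=3  T3=16  T4=17  T5=15  T6=1

3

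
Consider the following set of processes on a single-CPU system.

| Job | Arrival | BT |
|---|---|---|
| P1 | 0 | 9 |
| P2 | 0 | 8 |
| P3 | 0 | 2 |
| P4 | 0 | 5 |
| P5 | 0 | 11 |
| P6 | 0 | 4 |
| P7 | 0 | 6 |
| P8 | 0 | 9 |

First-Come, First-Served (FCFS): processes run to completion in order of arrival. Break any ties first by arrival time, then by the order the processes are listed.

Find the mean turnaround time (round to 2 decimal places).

Gantt: | P1 0-9 | P2 9-17 | P3 17-19 | P4 19-24 | P5 24-35 | P6 35-39 | P7 39-45 | P8 45-54 |
Completion: P1=9  P2=17  P3=19  P4=24  P5=35  P6=39  P7=45  P8=54
Turnaround (C−A): P1=9  P2=17  P3=19  P4=24  P5=35  P6=39  P7=45  P8=54
Turnaround times: P1=9, P2=17, P3=19, P4=24, P5=35, P6=39, P7=45, P8=54
Average turnaround = (9+17+19+24+35+39+45+54) / 8 = 242/8 = 30.25

30.25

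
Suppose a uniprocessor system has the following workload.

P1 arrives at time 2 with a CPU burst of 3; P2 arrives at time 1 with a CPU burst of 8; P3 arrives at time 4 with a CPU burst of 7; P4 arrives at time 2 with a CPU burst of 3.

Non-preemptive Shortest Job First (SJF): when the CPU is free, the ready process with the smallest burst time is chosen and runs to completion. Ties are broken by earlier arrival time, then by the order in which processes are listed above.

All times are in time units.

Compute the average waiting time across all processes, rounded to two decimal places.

7.00

Schedule: | idle 0-1 | P2 1-9 | P1 9-12 | P4 12-15 | P3 15-22 |
Completion: P1=12  P2=9  P3=22  P4=15
Turnaround (C−A): P1=10  P2=8  P3=18  P4=13
Waiting times: P1=7, P2=0, P3=11, P4=10
Average waiting = (7+0+11+10) / 4 = 28/4 = 7.00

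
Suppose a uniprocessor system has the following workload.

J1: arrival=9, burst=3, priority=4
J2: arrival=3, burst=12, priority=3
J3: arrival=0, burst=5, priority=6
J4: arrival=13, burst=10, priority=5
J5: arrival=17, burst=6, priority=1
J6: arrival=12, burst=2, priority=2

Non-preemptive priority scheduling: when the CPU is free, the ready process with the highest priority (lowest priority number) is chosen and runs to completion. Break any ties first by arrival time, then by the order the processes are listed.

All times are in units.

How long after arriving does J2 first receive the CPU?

2

Gantt: | J3 0-5 | J2 5-17 | J5 17-23 | J6 23-25 | J1 25-28 | J4 28-38 |
Completion: J1=28  J2=17  J3=5  J4=38  J5=23  J6=25
Turnaround (C−A): J1=19  J2=14  J3=5  J4=25  J5=6  J6=13
Response(J2) = first start − arrival = 5 − 3 = 2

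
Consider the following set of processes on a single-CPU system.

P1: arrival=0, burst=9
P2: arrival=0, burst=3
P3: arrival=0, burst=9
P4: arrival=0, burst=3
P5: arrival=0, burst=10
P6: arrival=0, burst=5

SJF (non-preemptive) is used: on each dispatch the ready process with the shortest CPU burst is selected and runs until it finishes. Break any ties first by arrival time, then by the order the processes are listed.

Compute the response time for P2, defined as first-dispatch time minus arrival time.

0

Schedule: | P2 0-3 | P4 3-6 | P6 6-11 | P1 11-20 | P3 20-29 | P5 29-39 |
Completion: P1=20  P2=3  P3=29  P4=6  P5=39  P6=11
Response(P2) = first start − arrival = 0 − 0 = 0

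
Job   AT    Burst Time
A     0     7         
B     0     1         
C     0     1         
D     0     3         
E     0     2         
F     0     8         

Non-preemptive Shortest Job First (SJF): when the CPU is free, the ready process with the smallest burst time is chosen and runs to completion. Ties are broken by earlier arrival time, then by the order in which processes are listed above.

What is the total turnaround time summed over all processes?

50

Gantt: | B 0-1 | C 1-2 | E 2-4 | D 4-7 | A 7-14 | F 14-22 |
Completion: A=14  B=1  C=2  D=7  E=4  F=22
Turnaround (C−A): A=14  B=1  C=2  D=7  E=4  F=22
Turnaround = completion − arrival: A=14, B=1, C=2, D=7, E=4, F=22
Total turnaround = 14 + 1 + 2 + 7 + 4 + 22 = 50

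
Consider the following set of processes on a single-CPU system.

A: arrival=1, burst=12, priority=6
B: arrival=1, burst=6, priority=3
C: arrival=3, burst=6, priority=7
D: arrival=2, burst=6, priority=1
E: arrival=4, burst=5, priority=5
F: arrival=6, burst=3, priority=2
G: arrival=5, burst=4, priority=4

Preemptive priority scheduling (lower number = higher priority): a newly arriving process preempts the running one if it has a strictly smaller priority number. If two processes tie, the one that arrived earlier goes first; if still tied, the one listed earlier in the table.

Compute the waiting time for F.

Gantt: | idle 0-1 | B 1-2 | D 2-8 | F 8-11 | B 11-16 | G 16-20 | E 20-25 | A 25-37 | C 37-43 |
Completion: A=37  B=16  C=43  D=8  E=25  F=11  G=20
Waiting(F) = turnaround − burst = 5 − 3 = 2

2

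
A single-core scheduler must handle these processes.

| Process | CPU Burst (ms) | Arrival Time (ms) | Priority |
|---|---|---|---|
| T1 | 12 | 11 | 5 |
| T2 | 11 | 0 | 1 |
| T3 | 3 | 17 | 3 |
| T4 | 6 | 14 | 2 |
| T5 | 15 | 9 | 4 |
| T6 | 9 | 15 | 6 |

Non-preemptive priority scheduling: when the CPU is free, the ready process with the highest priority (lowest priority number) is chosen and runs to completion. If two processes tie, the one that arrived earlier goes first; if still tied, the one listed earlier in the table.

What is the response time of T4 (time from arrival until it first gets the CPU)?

12

Schedule: | T2 0-11 | T5 11-26 | T4 26-32 | T3 32-35 | T1 35-47 | T6 47-56 |
Completion: T1=47  T2=11  T3=35  T4=32  T5=26  T6=56
Response(T4) = first start − arrival = 26 − 14 = 12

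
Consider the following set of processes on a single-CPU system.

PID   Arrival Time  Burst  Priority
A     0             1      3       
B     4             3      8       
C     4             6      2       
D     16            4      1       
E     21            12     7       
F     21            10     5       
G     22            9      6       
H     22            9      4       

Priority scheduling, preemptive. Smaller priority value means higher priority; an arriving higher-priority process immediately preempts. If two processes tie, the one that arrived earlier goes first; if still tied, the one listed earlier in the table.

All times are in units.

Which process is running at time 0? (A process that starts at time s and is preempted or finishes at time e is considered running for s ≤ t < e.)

A

Gantt: | A 0-1 | idle 1-4 | C 4-10 | B 10-13 | idle 13-16 | D 16-20 | idle 20-21 | F 21-22 | H 22-31 | F 31-40 | G 40-49 | E 49-61 |
Completion: A=1  B=13  C=10  D=20  E=61  F=40  G=49  H=31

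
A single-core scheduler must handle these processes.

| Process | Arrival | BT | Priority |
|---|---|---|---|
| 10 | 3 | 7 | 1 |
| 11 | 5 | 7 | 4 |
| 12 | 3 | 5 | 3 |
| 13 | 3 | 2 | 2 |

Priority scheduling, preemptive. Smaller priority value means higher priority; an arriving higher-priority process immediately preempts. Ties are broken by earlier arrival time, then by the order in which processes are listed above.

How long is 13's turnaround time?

Schedule: | idle 0-3 | 10 3-10 | 13 10-12 | 12 12-17 | 11 17-24 |
Completion: 10=10  11=24  12=17  13=12
Turnaround (C−A): 10=7  11=19  12=14  13=9
Turnaround(13) = completion − arrival = 12 − 3 = 9

9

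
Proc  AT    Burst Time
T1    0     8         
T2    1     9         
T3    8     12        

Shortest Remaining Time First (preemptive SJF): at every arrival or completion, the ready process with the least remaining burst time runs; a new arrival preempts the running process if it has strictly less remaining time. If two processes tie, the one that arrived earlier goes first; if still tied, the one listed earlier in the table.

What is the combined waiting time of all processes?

Timeline: | T1 0-8 | T2 8-17 | T3 17-29 |
Completion: T1=8  T2=17  T3=29
Turnaround (C−A): T1=8  T2=16  T3=21
Waiting = turnaround − burst: T1=0, T2=7, T3=9
Total waiting = 0 + 7 + 9 = 16

16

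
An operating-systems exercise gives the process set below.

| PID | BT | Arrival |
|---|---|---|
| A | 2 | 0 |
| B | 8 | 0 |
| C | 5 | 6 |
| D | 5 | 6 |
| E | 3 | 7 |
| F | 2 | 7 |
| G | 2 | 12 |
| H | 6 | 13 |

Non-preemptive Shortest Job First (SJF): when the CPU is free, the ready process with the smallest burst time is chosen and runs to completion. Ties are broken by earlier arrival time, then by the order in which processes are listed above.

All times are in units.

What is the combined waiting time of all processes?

Timeline: | A 0-2 | B 2-10 | F 10-12 | G 12-14 | E 14-17 | C 17-22 | D 22-27 | H 27-33 |
Completion: A=2  B=10  C=22  D=27  E=17  F=12  G=14  H=33
Turnaround (C−A): A=2  B=10  C=16  D=21  E=10  F=5  G=2  H=20
Waiting = turnaround − burst: A=0, B=2, C=11, D=16, E=7, F=3, G=0, H=14
Total waiting = 0 + 2 + 11 + 16 + 7 + 3 + 0 + 14 = 53

53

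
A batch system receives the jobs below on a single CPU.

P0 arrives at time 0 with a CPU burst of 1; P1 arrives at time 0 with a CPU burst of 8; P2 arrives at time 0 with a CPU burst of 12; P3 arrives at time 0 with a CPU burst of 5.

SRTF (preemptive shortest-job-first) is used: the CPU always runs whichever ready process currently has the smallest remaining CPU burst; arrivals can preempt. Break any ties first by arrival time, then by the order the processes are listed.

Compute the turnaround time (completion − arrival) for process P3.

6

Gantt: | P0 0-1 | P3 1-6 | P1 6-14 | P2 14-26 |
Completion: P0=1  P1=14  P2=26  P3=6
Turnaround (C−A): P0=1  P1=14  P2=26  P3=6
Turnaround(P3) = completion − arrival = 6 − 0 = 6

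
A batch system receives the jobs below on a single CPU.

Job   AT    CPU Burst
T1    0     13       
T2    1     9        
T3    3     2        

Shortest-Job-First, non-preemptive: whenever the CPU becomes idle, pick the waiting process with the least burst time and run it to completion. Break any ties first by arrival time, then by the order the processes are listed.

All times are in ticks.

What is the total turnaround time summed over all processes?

48

Gantt: | T1 0-13 | T3 13-15 | T2 15-24 |
Completion: T1=13  T2=24  T3=15
Turnaround (C−A): T1=13  T2=23  T3=12
Turnaround = completion − arrival: T1=13, T2=23, T3=12
Total turnaround = 13 + 23 + 12 = 48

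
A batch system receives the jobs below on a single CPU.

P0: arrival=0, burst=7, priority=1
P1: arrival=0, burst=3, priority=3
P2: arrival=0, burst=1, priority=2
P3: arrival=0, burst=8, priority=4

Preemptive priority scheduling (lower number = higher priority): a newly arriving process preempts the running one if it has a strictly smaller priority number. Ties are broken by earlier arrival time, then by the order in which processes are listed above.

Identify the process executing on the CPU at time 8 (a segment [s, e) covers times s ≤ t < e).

Gantt: | P0 0-7 | P2 7-8 | P1 8-11 | P3 11-19 |
Completion: P0=7  P1=11  P2=8  P3=19
Turnaround (C−A): P0=7  P1=11  P2=8  P3=19

P1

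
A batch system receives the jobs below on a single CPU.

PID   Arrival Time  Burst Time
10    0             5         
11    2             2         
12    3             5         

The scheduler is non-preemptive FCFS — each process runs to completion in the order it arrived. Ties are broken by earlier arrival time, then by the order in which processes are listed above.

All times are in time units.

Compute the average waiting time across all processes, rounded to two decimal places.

Timeline: | 10 0-5 | 11 5-7 | 12 7-12 |
Completion: 10=5  11=7  12=12
Waiting times: 10=0, 11=3, 12=4
Average waiting = (0+3+4) / 3 = 7/3 = 2.33

2.33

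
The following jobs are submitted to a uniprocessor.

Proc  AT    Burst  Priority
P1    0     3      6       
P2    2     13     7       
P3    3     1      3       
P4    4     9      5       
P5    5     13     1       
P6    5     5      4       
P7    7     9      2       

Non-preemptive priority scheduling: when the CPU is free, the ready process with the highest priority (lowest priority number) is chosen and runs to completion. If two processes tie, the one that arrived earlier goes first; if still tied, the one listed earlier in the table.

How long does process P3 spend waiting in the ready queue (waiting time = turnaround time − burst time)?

Gantt: | P1 0-3 | P3 3-4 | P4 4-13 | P5 13-26 | P7 26-35 | P6 35-40 | P2 40-53 |
Completion: P1=3  P2=53  P3=4  P4=13  P5=26  P6=40  P7=35
Turnaround (C−A): P1=3  P2=51  P3=1  P4=9  P5=21  P6=35  P7=28
Waiting(P3) = turnaround − burst = 1 − 1 = 0

0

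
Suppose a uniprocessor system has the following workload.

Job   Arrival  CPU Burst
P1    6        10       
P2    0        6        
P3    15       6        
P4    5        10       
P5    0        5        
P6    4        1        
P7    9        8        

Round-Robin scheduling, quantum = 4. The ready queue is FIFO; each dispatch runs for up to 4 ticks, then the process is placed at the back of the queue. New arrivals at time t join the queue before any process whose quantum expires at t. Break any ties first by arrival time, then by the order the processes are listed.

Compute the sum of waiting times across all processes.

Timeline: | P2 0-4 | P5 4-8 | P6 8-9 | P2 9-11 | P4 11-15 | P1 15-19 | P5 19-20 | P7 20-24 | P3 24-28 | P4 28-32 | P1 32-36 | P7 36-40 | P3 40-42 | P4 42-44 | P1 44-46 |
Completion: P1=46  P2=11  P3=42  P4=44  P5=20  P6=9  P7=40
Waiting = turnaround − burst: P1=30, P2=5, P3=21, P4=29, P5=15, P6=4, P7=23
Total waiting = 30 + 5 + 21 + 29 + 15 + 4 + 23 = 127

127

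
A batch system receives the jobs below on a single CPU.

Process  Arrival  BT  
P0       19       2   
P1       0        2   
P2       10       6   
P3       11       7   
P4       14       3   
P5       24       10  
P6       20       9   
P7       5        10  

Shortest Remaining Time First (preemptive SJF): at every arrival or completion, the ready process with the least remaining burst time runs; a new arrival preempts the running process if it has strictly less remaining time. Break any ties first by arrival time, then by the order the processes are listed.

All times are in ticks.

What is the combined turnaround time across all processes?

Gantt: | P1 0-2 | idle 2-5 | P7 5-15 | P4 15-18 | P2 18-19 | P0 19-21 | P2 21-26 | P3 26-33 | P6 33-42 | P5 42-52 |
Completion: P0=21  P1=2  P2=26  P3=33  P4=18  P5=52  P6=42  P7=15
Turnaround = completion − arrival: P0=2, P1=2, P2=16, P3=22, P4=4, P5=28, P6=22, P7=10
Total turnaround = 2 + 2 + 16 + 22 + 4 + 28 + 22 + 10 = 106

106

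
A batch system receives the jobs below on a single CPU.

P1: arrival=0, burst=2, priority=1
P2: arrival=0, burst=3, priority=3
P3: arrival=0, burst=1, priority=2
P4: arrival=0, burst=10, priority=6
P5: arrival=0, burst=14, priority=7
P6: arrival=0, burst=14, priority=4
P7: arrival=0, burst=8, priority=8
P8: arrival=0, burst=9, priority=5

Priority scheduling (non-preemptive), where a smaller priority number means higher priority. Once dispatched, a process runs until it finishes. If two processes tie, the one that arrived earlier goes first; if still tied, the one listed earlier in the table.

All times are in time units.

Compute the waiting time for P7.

53

Gantt: | P1 0-2 | P3 2-3 | P2 3-6 | P6 6-20 | P8 20-29 | P4 29-39 | P5 39-53 | P7 53-61 |
Completion: P1=2  P2=6  P3=3  P4=39  P5=53  P6=20  P7=61  P8=29
Turnaround (C−A): P1=2  P2=6  P3=3  P4=39  P5=53  P6=20  P7=61  P8=29
Waiting(P7) = turnaround − burst = 61 − 8 = 53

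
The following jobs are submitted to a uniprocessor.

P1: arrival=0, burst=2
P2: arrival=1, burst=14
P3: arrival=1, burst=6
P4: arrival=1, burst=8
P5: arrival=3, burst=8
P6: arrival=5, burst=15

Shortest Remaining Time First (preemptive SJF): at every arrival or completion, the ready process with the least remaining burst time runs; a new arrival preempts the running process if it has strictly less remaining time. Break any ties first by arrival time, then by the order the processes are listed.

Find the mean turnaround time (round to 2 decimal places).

21.67

Timeline: | P1 0-2 | P3 2-8 | P4 8-16 | P5 16-24 | P2 24-38 | P6 38-53 |
Completion: P1=2  P2=38  P3=8  P4=16  P5=24  P6=53
Turnaround (C−A): P1=2  P2=37  P3=7  P4=15  P5=21  P6=48
Turnaround times: P1=2, P2=37, P3=7, P4=15, P5=21, P6=48
Average turnaround = (2+37+7+15+21+48) / 6 = 130/6 = 21.67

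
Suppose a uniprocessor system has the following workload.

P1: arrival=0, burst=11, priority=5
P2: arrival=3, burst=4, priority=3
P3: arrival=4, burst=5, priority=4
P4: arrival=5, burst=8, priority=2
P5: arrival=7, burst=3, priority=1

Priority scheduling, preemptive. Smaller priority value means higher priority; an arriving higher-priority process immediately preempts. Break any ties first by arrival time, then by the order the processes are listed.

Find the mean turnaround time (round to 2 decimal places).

15.80

Schedule: | P1 0-3 | P2 3-5 | P4 5-7 | P5 7-10 | P4 10-16 | P2 16-18 | P3 18-23 | P1 23-31 |
Completion: P1=31  P2=18  P3=23  P4=16  P5=10
Turnaround times: P1=31, P2=15, P3=19, P4=11, P5=3
Average turnaround = (31+15+19+11+3) / 5 = 79/5 = 15.80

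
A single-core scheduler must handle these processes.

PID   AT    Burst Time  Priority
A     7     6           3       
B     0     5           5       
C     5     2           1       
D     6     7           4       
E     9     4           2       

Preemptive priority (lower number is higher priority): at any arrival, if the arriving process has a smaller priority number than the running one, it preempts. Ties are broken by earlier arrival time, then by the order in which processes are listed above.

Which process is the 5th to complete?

Schedule: | B 0-5 | C 5-7 | A 7-9 | E 9-13 | A 13-17 | D 17-24 |
Completion: A=17  B=5  C=7  D=24  E=13
Turnaround (C−A): A=10  B=5  C=2  D=18  E=4
Finish order: B → C → E → A → D

D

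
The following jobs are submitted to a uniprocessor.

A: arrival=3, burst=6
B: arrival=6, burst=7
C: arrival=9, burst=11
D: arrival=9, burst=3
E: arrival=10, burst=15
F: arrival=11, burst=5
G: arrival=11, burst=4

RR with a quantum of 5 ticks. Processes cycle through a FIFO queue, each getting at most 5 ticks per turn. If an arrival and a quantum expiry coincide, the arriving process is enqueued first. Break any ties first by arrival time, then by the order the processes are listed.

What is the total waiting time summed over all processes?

135

Gantt: | idle 0-3 | A 3-8 | B 8-13 | A 13-14 | C 14-19 | D 19-22 | E 22-27 | F 27-32 | G 32-36 | B 36-38 | C 38-43 | E 43-48 | C 48-49 | E 49-54 |
Completion: A=14  B=38  C=49  D=22  E=54  F=32  G=36
Turnaround (C−A): A=11  B=32  C=40  D=13  E=44  F=21  G=25
Waiting = turnaround − burst: A=5, B=25, C=29, D=10, E=29, F=16, G=21
Total waiting = 5 + 25 + 29 + 10 + 29 + 16 + 21 = 135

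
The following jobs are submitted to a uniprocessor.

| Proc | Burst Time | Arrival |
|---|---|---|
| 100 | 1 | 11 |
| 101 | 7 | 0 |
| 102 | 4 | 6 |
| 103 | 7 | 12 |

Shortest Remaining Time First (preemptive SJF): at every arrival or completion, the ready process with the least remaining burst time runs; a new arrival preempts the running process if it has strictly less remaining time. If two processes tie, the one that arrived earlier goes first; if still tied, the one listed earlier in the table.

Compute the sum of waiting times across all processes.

Gantt: | 101 0-7 | 102 7-11 | 100 11-12 | 103 12-19 |
Completion: 100=12  101=7  102=11  103=19
Turnaround (C−A): 100=1  101=7  102=5  103=7
Waiting = turnaround − burst: 100=0, 101=0, 102=1, 103=0
Total waiting = 0 + 0 + 1 + 0 = 1

1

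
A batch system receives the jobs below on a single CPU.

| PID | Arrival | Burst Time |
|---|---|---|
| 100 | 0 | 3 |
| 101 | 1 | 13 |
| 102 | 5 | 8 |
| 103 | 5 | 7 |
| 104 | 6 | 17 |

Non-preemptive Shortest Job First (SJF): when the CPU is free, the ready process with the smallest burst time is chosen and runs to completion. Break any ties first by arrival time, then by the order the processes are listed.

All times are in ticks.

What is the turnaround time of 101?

15

Gantt: | 100 0-3 | 101 3-16 | 103 16-23 | 102 23-31 | 104 31-48 |
Completion: 100=3  101=16  102=31  103=23  104=48
Turnaround (C−A): 100=3  101=15  102=26  103=18  104=42
Turnaround(101) = completion − arrival = 16 − 1 = 15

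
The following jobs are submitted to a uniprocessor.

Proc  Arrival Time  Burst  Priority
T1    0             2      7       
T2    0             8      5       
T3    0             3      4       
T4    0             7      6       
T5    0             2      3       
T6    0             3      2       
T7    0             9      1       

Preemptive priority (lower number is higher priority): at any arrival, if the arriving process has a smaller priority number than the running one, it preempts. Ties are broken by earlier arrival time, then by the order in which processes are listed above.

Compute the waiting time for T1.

Timeline: | T7 0-9 | T6 9-12 | T5 12-14 | T3 14-17 | T2 17-25 | T4 25-32 | T1 32-34 |
Completion: T1=34  T2=25  T3=17  T4=32  T5=14  T6=12  T7=9
Waiting(T1) = turnaround − burst = 34 − 2 = 32

32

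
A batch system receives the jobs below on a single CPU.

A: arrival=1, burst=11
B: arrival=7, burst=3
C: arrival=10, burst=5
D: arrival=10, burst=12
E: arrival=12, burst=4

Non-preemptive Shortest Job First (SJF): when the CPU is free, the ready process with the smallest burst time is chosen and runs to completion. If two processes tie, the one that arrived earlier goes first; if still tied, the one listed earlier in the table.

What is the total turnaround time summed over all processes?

Gantt: | idle 0-1 | A 1-12 | B 12-15 | E 15-19 | C 19-24 | D 24-36 |
Completion: A=12  B=15  C=24  D=36  E=19
Turnaround (C−A): A=11  B=8  C=14  D=26  E=7
Turnaround = completion − arrival: A=11, B=8, C=14, D=26, E=7
Total turnaround = 11 + 8 + 14 + 26 + 7 = 66

66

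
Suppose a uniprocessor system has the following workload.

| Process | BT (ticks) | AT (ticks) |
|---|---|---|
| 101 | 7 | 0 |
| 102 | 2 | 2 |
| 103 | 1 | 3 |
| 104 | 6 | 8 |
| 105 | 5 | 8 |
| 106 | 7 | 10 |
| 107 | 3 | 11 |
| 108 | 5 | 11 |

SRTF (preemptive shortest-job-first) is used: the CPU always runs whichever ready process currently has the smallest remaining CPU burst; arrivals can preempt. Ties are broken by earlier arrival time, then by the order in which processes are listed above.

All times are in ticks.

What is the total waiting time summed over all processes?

50

Gantt: | 101 0-2 | 102 2-4 | 103 4-5 | 101 5-10 | 105 10-11 | 107 11-14 | 105 14-18 | 108 18-23 | 104 23-29 | 106 29-36 |
Completion: 101=10  102=4  103=5  104=29  105=18  106=36  107=14  108=23
Waiting = turnaround − burst: 101=3, 102=0, 103=1, 104=15, 105=5, 106=19, 107=0, 108=7
Total waiting = 3 + 0 + 1 + 15 + 5 + 19 + 0 + 7 = 50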